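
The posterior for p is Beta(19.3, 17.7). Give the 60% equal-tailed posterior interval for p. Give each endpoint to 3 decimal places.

Posterior: Beta(19.3, 17.7).
Equal-tailed 60% interval: the 0.2 and 0.8 quantiles of Beta(19.3, 17.7).
Posterior mean ≈ 0.522, SD ≈ 0.081; a Normal approximation gives roughly [0.453, 0.590].
Exact: F⁻¹(0.2) = 0.452; F⁻¹(0.8) = 0.591.

[0.452, 0.591]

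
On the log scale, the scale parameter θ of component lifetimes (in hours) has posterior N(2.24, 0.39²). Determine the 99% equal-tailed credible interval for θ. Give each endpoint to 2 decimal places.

[3.44, 25.65]

On the log scale the 99% interval is 2.24 ± 2.576 × 0.39 = [1.2354, 3.2446].
Exponentiate: [e^1.2354, e^3.2446] = [3.44, 25.65].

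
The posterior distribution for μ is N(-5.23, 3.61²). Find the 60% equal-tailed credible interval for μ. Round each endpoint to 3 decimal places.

The posterior is symmetric, so the 60% equal-tailed interval is μ = -5.23 ± z·3.61 with z = 0.842.
Half-width: 0.842 × 3.61 = 3.038.
-5.23 − 3.038 = -8.268; -5.23 + 3.038 = -2.192.

[-8.268, -2.192]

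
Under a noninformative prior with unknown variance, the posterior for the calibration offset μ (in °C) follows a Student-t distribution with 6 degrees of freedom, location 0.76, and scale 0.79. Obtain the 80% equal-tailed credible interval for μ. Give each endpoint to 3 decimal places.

The t_6 distribution is symmetric; the 80% interval is 0.76 ± t·0.79 with t_{0.9,6} = 1.440.
Half-width: 1.440 × 0.79 = 1.137.
0.76 − 1.137 = -0.377; 0.76 + 1.137 = 1.897.

[-0.377, 1.897]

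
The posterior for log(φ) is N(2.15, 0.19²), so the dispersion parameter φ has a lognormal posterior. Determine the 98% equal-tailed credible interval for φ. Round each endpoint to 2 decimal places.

[5.52, 13.36]

On the log scale the 98% interval is 2.15 ± 2.326 × 0.19 = [1.7080, 2.5920].
Exponentiate: [e^1.7080, e^2.5920] = [5.52, 13.36].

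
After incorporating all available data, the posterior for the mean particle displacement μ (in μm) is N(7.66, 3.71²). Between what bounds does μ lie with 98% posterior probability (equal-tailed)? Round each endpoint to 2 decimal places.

[-0.97, 16.29]

The posterior is symmetric, so the 98% equal-tailed interval is μ = 7.66 ± z·3.71 with z = 2.326.
Half-width: 2.326 × 3.71 = 8.63.
7.66 − 8.63 = -0.97; 7.66 + 8.63 = 16.29.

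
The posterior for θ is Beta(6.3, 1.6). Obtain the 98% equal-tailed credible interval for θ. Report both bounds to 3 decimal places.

[0.409, 0.989]

Posterior: Beta(6.3, 1.6).
Equal-tailed 98% interval: the 0.01 and 0.99 quantiles of Beta(6.3, 1.6).
Posterior mean ≈ 0.797, SD ≈ 0.135; a Normal approximation gives roughly [0.484, 1.111].
Exact: F⁻¹(0.01) = 0.409; F⁻¹(0.99) = 0.989.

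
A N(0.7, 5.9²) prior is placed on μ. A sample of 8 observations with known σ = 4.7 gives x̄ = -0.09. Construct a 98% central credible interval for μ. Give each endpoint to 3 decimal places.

[-3.753, 3.689]

Posterior precision = 1/5.9² + 8/4.7² = 0.0287 + 0.3622 = 0.3909, so posterior SD = 1.5995.
Posterior mean = (0.7/5.9² + 8·-0.09/4.7²) / 0.3909 = -0.0319.
Interval: -0.0319 ± 2.326 × 1.5995 → [-3.753, 3.689].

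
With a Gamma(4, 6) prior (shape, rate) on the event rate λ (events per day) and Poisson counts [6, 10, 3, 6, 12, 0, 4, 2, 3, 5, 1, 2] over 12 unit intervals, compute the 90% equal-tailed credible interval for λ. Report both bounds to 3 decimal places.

Posterior: Gamma(4+54, 6+12) = Gamma(58, 18) (shape, rate).
Equal-tailed 90% interval: Gamma(58, 18) quantiles at 0.05 and 0.95.
Posterior mean ≈ 3.222, SD ≈ 0.423; a Normal approximation gives roughly [2.526, 3.918].
Exact: lower = 2.559; upper = 3.948.

[2.559, 3.948]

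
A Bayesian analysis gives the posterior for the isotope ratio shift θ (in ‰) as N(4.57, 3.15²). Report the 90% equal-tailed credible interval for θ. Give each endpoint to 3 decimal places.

[-0.611, 9.751]

The posterior is symmetric, so the 90% equal-tailed interval is θ = 4.57 ± z·3.15 with z = 1.645.
Half-width: 1.645 × 3.15 = 5.181.
4.57 − 5.181 = -0.611; 4.57 + 5.181 = 9.751.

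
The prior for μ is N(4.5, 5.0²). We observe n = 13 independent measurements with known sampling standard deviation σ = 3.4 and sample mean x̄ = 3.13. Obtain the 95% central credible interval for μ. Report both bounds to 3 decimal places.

[1.361, 4.993]

Posterior precision = 1/5.0² + 13/3.4² = 0.0400 + 1.1246 = 1.1646, so posterior SD = 0.9267.
Posterior mean = (4.5/5.0² + 13·3.13/3.4²) / 1.1646 = 3.1771.
Interval: 3.1771 ± 1.960 × 0.9267 → [1.361, 4.993].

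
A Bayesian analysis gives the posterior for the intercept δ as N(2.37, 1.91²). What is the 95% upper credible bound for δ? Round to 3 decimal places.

Need U with P(δ ≤ U) = 0.95: U = 2.37 + z_{0.05}·1.91.
z = 1.645; U = 2.37 + 1.645 × 1.91 = 5.512.

5.512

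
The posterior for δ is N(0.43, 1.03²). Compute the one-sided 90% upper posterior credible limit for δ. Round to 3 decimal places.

1.750

Need U with P(δ ≤ U) = 0.90: U = 0.43 + z_{0.1}·1.03.
z = 1.282; U = 0.43 + 1.282 × 1.03 = 1.750.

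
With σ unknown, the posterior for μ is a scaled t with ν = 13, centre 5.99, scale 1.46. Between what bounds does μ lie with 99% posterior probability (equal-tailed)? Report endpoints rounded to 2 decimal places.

[1.59, 10.39]

The t_13 distribution is symmetric; the 99% interval is 5.99 ± t·1.46 with t_{0.995,13} = 3.012.
Half-width: 3.012 × 1.46 = 4.40.
5.99 − 4.40 = 1.59; 5.99 + 4.40 = 10.39.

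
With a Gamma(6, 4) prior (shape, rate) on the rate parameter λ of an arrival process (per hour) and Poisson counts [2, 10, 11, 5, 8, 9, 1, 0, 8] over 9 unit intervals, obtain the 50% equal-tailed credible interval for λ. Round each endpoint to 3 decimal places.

[4.201, 5.002]

Posterior: Gamma(6+54, 4+9) = Gamma(60, 13) (shape, rate).
Equal-tailed 50% interval: Gamma(60, 13) quantiles at 0.25 and 0.75.
Posterior mean ≈ 4.615, SD ≈ 0.596; a Normal approximation gives roughly [4.213, 5.017].
Exact: lower = 4.201; upper = 5.002.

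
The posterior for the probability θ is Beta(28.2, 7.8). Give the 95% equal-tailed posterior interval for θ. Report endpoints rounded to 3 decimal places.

Posterior: Beta(28.2, 7.8).
Equal-tailed 95% interval: the 0.025 and 0.975 quantiles of Beta(28.2, 7.8).
Posterior mean ≈ 0.783, SD ≈ 0.068; a Normal approximation gives roughly [0.651, 0.916].
Exact: F⁻¹(0.025) = 0.637; F⁻¹(0.975) = 0.900.

[0.637, 0.900]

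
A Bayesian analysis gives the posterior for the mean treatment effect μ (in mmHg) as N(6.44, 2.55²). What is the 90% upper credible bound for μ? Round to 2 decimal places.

Need U with P(μ ≤ U) = 0.90: U = 6.44 + z_{0.1}·2.55.
z = 1.282; U = 6.44 + 1.282 × 2.55 = 9.71.

9.71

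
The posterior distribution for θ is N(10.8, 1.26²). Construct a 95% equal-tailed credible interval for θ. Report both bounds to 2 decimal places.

The posterior is symmetric, so the 95% equal-tailed interval is θ = 10.8 ± z·1.26 with z = 1.960.
Half-width: 1.960 × 1.26 = 2.47.
10.8 − 2.47 = 8.33; 10.8 + 2.47 = 13.27.

[8.33, 13.27]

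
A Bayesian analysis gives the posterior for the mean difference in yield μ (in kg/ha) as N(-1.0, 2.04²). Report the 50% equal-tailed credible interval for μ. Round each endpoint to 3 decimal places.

The posterior is symmetric, so the 50% equal-tailed interval is μ = -1.0 ± z·2.04 with z = 0.674.
Half-width: 0.674 × 2.04 = 1.376.
-1.0 − 1.376 = -2.376; -1.0 + 1.376 = 0.376.

[-2.376, 0.376]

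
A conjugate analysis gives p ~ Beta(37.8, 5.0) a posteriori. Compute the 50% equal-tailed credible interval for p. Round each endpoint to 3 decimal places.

[0.854, 0.919]

Posterior: Beta(37.8, 5.0).
Equal-tailed 50% interval: the 0.25 and 0.75 quantiles of Beta(37.8, 5.0).
Posterior mean ≈ 0.883, SD ≈ 0.049; a Normal approximation gives roughly [0.850, 0.916].
Exact: F⁻¹(0.25) = 0.854; F⁻¹(0.75) = 0.919.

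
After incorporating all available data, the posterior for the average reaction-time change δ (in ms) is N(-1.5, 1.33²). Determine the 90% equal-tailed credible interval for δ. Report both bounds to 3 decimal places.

[-3.688, 0.688]

The posterior is symmetric, so the 90% equal-tailed interval is δ = -1.5 ± z·1.33 with z = 1.645.
Half-width: 1.645 × 1.33 = 2.188.
-1.5 − 2.188 = -3.688; -1.5 + 2.188 = 0.688.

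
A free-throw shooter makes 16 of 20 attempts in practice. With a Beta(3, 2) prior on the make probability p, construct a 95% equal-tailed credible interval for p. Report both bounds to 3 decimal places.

Posterior: Beta(3+16, 2+4) = Beta(19, 6).
Equal-tailed 95% interval: the 0.025 and 0.975 quantiles of Beta(19, 6).
Posterior mean ≈ 0.760, SD ≈ 0.084; a Normal approximation gives roughly [0.596, 0.924].
Exact: F⁻¹(0.025) = 0.578; F⁻¹(0.975) = 0.902.

[0.578, 0.902]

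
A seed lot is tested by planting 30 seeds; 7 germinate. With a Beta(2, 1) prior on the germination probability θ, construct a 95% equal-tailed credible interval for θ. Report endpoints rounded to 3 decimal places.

Posterior: Beta(2+7, 1+23) = Beta(9, 24).
Equal-tailed 95% interval: the 0.025 and 0.975 quantiles of Beta(9, 24).
Posterior mean ≈ 0.273, SD ≈ 0.076; a Normal approximation gives roughly [0.123, 0.422].
Exact: F⁻¹(0.025) = 0.137; F⁻¹(0.975) = 0.434.

[0.137, 0.434]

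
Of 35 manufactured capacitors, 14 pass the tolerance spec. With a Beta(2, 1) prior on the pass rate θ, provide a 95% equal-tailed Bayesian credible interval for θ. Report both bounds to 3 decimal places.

Posterior: Beta(2+14, 1+21) = Beta(16, 22).
Equal-tailed 95% interval: the 0.025 and 0.975 quantiles of Beta(16, 22).
Posterior mean ≈ 0.421, SD ≈ 0.079; a Normal approximation gives roughly [0.266, 0.576].
Exact: F⁻¹(0.025) = 0.271; F⁻¹(0.975) = 0.579.

[0.271, 0.579]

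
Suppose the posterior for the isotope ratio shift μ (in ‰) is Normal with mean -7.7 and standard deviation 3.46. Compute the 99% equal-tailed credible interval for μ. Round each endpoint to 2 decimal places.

The posterior is symmetric, so the 99% equal-tailed interval is μ = -7.7 ± z·3.46 with z = 2.576.
Half-width: 2.576 × 3.46 = 8.91.
-7.7 − 8.91 = -16.61; -7.7 + 8.91 = 1.21.

[-16.61, 1.21]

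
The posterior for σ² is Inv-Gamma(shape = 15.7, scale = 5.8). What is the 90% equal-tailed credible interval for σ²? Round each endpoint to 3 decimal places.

Inverse-Gamma(15.7, 5.8) quantiles: F⁻¹(0.05) and F⁻¹(0.95).
Equivalently, 1/σ² ~ Gamma(15.7, rate = 5.8); invert its 0.95 and 0.05 quantiles.
Posterior mean ≈ 0.395, SD ≈ 0.107; a Normal approximation gives roughly [0.219, 0.570].
Exact: lower = 0.255; upper = 0.592.

[0.255, 0.592]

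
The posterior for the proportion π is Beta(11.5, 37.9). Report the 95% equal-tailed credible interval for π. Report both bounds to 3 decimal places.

[0.127, 0.359]

Posterior: Beta(11.5, 37.9).
Equal-tailed 95% interval: the 0.025 and 0.975 quantiles of Beta(11.5, 37.9).
Posterior mean ≈ 0.233, SD ≈ 0.060; a Normal approximation gives roughly [0.116, 0.349].
Exact: F⁻¹(0.025) = 0.127; F⁻¹(0.975) = 0.359.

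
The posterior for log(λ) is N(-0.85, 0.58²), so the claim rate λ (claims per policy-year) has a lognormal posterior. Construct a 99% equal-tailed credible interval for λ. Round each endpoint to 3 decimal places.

[0.096, 1.904]

On the log scale the 99% interval is -0.85 ± 2.576 × 0.58 = [-2.3440, 0.6440].
Exponentiate: [e^-2.3440, e^0.6440] = [0.096, 1.904].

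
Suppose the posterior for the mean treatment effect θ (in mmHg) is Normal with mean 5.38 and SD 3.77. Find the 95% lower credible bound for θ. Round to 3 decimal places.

Need L with P(θ ≥ L) = 0.95: L = 5.38 − z_{0.05}·3.77.
z = 1.645; L = 5.38 − 1.645 × 3.77 = -0.821.

-0.821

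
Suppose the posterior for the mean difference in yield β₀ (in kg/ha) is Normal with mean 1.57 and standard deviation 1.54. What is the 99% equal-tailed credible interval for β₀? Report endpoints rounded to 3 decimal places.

[-2.397, 5.537]

The posterior is symmetric, so the 99% equal-tailed interval is β₀ = 1.57 ± z·1.54 with z = 2.576.
Half-width: 2.576 × 1.54 = 3.967.
1.57 − 3.967 = -2.397; 1.57 + 3.967 = 5.537.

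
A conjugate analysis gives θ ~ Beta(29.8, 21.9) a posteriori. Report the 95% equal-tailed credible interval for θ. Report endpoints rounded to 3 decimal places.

Posterior: Beta(29.8, 21.9).
Equal-tailed 95% interval: the 0.025 and 0.975 quantiles of Beta(29.8, 21.9).
Posterior mean ≈ 0.576, SD ≈ 0.068; a Normal approximation gives roughly [0.443, 0.710].
Exact: F⁻¹(0.025) = 0.441; F⁻¹(0.975) = 0.706.

[0.441, 0.706]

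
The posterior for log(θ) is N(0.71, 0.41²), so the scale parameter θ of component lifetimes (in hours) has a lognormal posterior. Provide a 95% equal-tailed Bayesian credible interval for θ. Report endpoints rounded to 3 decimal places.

[0.911, 4.543]

On the log scale the 95% interval is 0.71 ± 1.960 × 0.41 = [-0.0936, 1.5136].
Exponentiate: [e^-0.0936, e^1.5136] = [0.911, 4.543].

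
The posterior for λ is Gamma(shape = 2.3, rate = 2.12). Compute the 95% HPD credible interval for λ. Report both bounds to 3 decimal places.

The posterior is unimodal and skewed, so the HPD interval has equal density at both endpoints and is the shortest 95% interval.
Solving f(0.047) = f(2.484) with F(2.484) − F(0.047) = 0.95 gives [0.047, 2.484].
For comparison, the equal-tailed interval is [0.161, 2.870]; the HPD is narrower and shifted toward the mode.

[0.047, 2.484]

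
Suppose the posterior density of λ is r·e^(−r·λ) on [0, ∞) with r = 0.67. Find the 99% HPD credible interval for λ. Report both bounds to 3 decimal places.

The exponential density is strictly decreasing on [0, ∞), so the HPD interval is anchored at 0: [0, q] with P(λ ≤ q) = 0.99.
q = −ln(1 − 0.99) / 0.67 = 4.6052 / 0.67 = 6.873.

[0.000, 6.873]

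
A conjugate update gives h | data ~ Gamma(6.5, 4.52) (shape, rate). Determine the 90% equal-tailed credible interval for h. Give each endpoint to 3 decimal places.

Posterior: Gamma(shape 6.5, rate 4.52).
Equal-tailed 90% interval: Gamma(6.5, 4.52) quantiles at 0.05 and 0.95.
Posterior mean ≈ 1.438, SD ≈ 0.564; a Normal approximation gives roughly [0.510, 2.366].
Exact: lower = 0.652; upper = 2.474.

[0.652, 2.474]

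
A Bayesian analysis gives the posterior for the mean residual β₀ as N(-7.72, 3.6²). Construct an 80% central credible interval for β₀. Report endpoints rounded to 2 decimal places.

[-12.33, -3.11]

The posterior is symmetric, so the 80% equal-tailed interval is β₀ = -7.72 ± z·3.6 with z = 1.282.
Half-width: 1.282 × 3.6 = 4.61.
-7.72 − 4.61 = -12.33; -7.72 + 4.61 = -3.11.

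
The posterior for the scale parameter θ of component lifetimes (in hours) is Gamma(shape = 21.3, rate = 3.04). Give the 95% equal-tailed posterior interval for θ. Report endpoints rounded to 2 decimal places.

[4.35, 10.28]

Posterior: Gamma(shape 21.3, rate 3.04).
Equal-tailed 95% interval: Gamma(21.3, 3.04) quantiles at 0.025 and 0.975.
Posterior mean ≈ 7.01, SD ≈ 1.52; a Normal approximation gives roughly [4.03, 9.98].
Exact: lower = 4.35; upper = 10.28.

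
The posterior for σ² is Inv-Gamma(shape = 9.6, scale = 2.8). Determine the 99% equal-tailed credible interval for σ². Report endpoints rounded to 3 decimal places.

[0.144, 0.804]

Inverse-Gamma(9.6, 2.8) quantiles: F⁻¹(0.005) and F⁻¹(0.995).
Equivalently, 1/σ² ~ Gamma(9.6, rate = 2.8); invert its 0.995 and 0.005 quantiles.
Posterior mean ≈ 0.326, SD ≈ 0.118; a Normal approximation gives roughly [0.021, 0.630].
Exact: lower = 0.144; upper = 0.804.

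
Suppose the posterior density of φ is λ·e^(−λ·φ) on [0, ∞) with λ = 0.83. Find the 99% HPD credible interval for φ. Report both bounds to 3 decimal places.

The exponential density is strictly decreasing on [0, ∞), so the HPD interval is anchored at 0: [0, q] with P(φ ≤ q) = 0.99.
q = −ln(1 − 0.99) / 0.83 = 4.6052 / 0.83 = 5.548.

[0.000, 5.548]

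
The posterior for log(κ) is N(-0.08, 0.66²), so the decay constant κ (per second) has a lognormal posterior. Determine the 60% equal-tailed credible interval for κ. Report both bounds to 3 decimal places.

On the log scale the 60% interval is -0.08 ± 0.842 × 0.66 = [-0.6355, 0.4755].
Exponentiate: [e^-0.6355, e^0.4755] = [0.530, 1.609].

[0.530, 1.609]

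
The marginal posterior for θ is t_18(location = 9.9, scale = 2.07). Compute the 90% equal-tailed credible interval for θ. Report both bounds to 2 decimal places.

[6.31, 13.49]

The t_18 distribution is symmetric; the 90% interval is 9.9 ± t·2.07 with t_{0.95,18} = 1.734.
Half-width: 1.734 × 2.07 = 3.59.
9.9 − 3.59 = 6.31; 9.9 + 3.59 = 13.49.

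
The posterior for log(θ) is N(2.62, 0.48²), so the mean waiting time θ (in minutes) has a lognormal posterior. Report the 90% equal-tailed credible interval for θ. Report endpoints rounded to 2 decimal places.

[6.24, 30.25]

On the log scale the 90% interval is 2.62 ± 1.645 × 0.48 = [1.8305, 3.4095].
Exponentiate: [e^1.8305, e^3.4095] = [6.24, 30.25].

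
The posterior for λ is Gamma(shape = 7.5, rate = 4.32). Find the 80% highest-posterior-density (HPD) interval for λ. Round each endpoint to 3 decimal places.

[0.863, 2.406]

The posterior is unimodal and skewed, so the HPD interval has equal density at both endpoints and is the shortest 80% interval.
Solving f(0.863) = f(2.406) with F(2.406) − F(0.863) = 0.80 gives [0.863, 2.406].
For comparison, the equal-tailed interval is [0.989, 2.582]; the HPD is narrower and shifted toward the mode.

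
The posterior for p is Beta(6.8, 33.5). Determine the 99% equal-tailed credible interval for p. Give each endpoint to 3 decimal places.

Posterior: Beta(6.8, 33.5).
Equal-tailed 99% interval: the 0.005 and 0.995 quantiles of Beta(6.8, 33.5).
Posterior mean ≈ 0.169, SD ≈ 0.058; a Normal approximation gives roughly [0.019, 0.319].
Exact: F⁻¹(0.005) = 0.052; F⁻¹(0.995) = 0.345.

[0.052, 0.345]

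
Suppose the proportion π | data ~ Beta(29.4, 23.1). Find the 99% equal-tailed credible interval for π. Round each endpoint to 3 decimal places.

[0.384, 0.728]

Posterior: Beta(29.4, 23.1).
Equal-tailed 99% interval: the 0.005 and 0.995 quantiles of Beta(29.4, 23.1).
Posterior mean ≈ 0.560, SD ≈ 0.068; a Normal approximation gives roughly [0.385, 0.735].
Exact: F⁻¹(0.005) = 0.384; F⁻¹(0.995) = 0.728.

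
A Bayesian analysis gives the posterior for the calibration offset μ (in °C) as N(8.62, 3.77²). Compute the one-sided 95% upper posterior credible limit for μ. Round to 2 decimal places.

Need U with P(μ ≤ U) = 0.95: U = 8.62 + z_{0.05}·3.77.
z = 1.645; U = 8.62 + 1.645 × 3.77 = 14.82.

14.82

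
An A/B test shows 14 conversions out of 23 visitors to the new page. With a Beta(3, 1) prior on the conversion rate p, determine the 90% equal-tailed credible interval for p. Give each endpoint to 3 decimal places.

[0.474, 0.774]

Posterior: Beta(3+14, 1+9) = Beta(17, 10).
Equal-tailed 90% interval: the 0.05 and 0.95 quantiles of Beta(17, 10).
Posterior mean ≈ 0.630, SD ≈ 0.091; a Normal approximation gives roughly [0.480, 0.780].
Exact: F⁻¹(0.05) = 0.474; F⁻¹(0.95) = 0.774.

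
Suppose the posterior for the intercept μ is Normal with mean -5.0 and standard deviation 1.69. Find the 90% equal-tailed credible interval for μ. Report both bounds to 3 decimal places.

[-7.780, -2.220]

The posterior is symmetric, so the 90% equal-tailed interval is μ = -5.0 ± z·1.69 with z = 1.645.
Half-width: 1.645 × 1.69 = 2.780.
-5.0 − 2.780 = -7.780; -5.0 + 2.780 = -2.220.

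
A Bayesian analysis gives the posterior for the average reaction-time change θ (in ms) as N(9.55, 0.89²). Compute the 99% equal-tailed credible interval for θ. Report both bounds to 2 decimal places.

[7.26, 11.84]

The posterior is symmetric, so the 99% equal-tailed interval is θ = 9.55 ± z·0.89 with z = 2.576.
Half-width: 2.576 × 0.89 = 2.29.
9.55 − 2.29 = 7.26; 9.55 + 2.29 = 11.84.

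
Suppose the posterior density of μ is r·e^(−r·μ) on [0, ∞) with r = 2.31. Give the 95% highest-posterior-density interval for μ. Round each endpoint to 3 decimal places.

[0.000, 1.297]

The exponential density is strictly decreasing on [0, ∞), so the HPD interval is anchored at 0: [0, q] with P(μ ≤ q) = 0.95.
q = −ln(1 − 0.95) / 2.31 = 2.9957 / 2.31 = 1.297.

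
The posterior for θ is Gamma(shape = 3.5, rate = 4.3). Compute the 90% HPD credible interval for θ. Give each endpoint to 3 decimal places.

The posterior is unimodal and skewed, so the HPD interval has equal density at both endpoints and is the shortest 90% interval.
Solving f(0.158) = f(1.447) with F(1.447) − F(0.158) = 0.90 gives [0.158, 1.447].
For comparison, the equal-tailed interval is [0.252, 1.636]; the HPD is narrower and shifted toward the mode.

[0.158, 1.447]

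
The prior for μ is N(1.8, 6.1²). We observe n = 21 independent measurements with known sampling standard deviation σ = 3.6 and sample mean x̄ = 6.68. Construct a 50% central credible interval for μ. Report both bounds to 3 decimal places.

Posterior precision = 1/6.1² + 21/3.6² = 0.0269 + 1.6204 = 1.6472, so posterior SD = 0.7791.
Posterior mean = (1.8/6.1² + 21·6.68/3.6²) / 1.6472 = 6.6004.
Interval: 6.6004 ± 0.674 × 0.7791 → [6.075, 7.126].

[6.075, 7.126]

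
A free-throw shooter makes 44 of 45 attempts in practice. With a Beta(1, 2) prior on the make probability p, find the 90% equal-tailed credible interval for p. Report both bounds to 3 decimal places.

[0.872, 0.982]

Posterior: Beta(1+44, 2+1) = Beta(45, 3).
Equal-tailed 90% interval: the 0.05 and 0.95 quantiles of Beta(45, 3).
Posterior mean ≈ 0.938, SD ≈ 0.035; a Normal approximation gives roughly [0.881, 0.994].
Exact: F⁻¹(0.05) = 0.872; F⁻¹(0.95) = 0.982.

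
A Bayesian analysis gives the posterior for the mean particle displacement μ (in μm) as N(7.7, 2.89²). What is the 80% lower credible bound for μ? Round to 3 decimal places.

5.268

Need L with P(μ ≥ L) = 0.80: L = 7.7 − z_{0.2}·2.89.
z = 0.842; L = 7.7 − 0.842 × 2.89 = 5.268.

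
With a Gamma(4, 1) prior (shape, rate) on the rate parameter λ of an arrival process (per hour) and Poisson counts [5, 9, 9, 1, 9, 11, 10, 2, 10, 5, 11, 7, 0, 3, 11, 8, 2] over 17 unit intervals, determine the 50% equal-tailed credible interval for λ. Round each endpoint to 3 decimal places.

[6.085, 6.895]

Posterior: Gamma(4+113, 1+17) = Gamma(117, 18) (shape, rate).
Equal-tailed 50% interval: Gamma(117, 18) quantiles at 0.25 and 0.75.
Posterior mean ≈ 6.500, SD ≈ 0.601; a Normal approximation gives roughly [6.095, 6.905].
Exact: lower = 6.085; upper = 6.895.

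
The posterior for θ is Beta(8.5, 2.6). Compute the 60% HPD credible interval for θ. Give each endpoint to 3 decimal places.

The posterior is unimodal and skewed, so the HPD interval has equal density at both endpoints and is the shortest 60% interval.
Solving f(0.710) = f(0.909) with F(0.909) − F(0.710) = 0.60 gives [0.710, 0.909].
For comparison, the equal-tailed interval is [0.665, 0.874]; the HPD is narrower and shifted toward the mode.

[0.710, 0.909]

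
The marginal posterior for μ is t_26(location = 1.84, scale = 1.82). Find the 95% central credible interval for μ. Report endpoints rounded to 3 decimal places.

The t_26 distribution is symmetric; the 95% interval is 1.84 ± t·1.82 with t_{0.975,26} = 2.056.
Half-width: 2.056 × 1.82 = 3.741.
1.84 − 3.741 = -1.901; 1.84 + 3.741 = 5.581.

[-1.901, 5.581]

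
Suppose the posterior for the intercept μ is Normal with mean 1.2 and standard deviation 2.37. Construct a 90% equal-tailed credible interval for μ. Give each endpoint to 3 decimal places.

The posterior is symmetric, so the 90% equal-tailed interval is μ = 1.2 ± z·2.37 with z = 1.645.
Half-width: 1.645 × 2.37 = 3.898.
1.2 − 3.898 = -2.698; 1.2 + 3.898 = 5.098.

[-2.698, 5.098]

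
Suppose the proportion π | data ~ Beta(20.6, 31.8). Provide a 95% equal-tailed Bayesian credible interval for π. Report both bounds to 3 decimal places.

[0.267, 0.527]

Posterior: Beta(20.6, 31.8).
Equal-tailed 95% interval: the 0.025 and 0.975 quantiles of Beta(20.6, 31.8).
Posterior mean ≈ 0.393, SD ≈ 0.067; a Normal approximation gives roughly [0.262, 0.524].
Exact: F⁻¹(0.025) = 0.267; F⁻¹(0.975) = 0.527.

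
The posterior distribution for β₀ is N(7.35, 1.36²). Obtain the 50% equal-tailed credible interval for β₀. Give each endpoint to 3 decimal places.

The posterior is symmetric, so the 50% equal-tailed interval is β₀ = 7.35 ± z·1.36 with z = 0.674.
Half-width: 0.674 × 1.36 = 0.917.
7.35 − 0.917 = 6.433; 7.35 + 0.917 = 8.267.

[6.433, 8.267]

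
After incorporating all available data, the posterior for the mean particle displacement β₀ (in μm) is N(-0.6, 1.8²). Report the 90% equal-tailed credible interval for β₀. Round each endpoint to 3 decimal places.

[-3.561, 2.361]

The posterior is symmetric, so the 90% equal-tailed interval is β₀ = -0.6 ± z·1.8 with z = 1.645.
Half-width: 1.645 × 1.8 = 2.961.
-0.6 − 2.961 = -3.561; -0.6 + 2.961 = 2.361.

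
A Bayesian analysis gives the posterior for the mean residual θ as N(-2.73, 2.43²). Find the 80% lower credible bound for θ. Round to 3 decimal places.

-4.775

Need L with P(θ ≥ L) = 0.80: L = -2.73 − z_{0.2}·2.43.
z = 0.842; L = -2.73 − 0.842 × 2.43 = -4.775.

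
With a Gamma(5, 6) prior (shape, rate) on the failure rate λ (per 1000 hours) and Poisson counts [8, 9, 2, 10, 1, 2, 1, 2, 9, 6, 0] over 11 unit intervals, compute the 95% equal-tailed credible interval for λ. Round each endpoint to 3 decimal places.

Posterior: Gamma(5+50, 6+11) = Gamma(55, 17) (shape, rate).
Equal-tailed 95% interval: Gamma(55, 17) quantiles at 0.025 and 0.975.
Posterior mean ≈ 3.235, SD ≈ 0.436; a Normal approximation gives roughly [2.380, 4.090].
Exact: lower = 2.437; upper = 4.145.

[2.437, 4.145]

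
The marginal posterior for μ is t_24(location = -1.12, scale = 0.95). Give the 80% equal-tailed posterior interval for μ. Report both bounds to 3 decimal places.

The t_24 distribution is symmetric; the 80% interval is -1.12 ± t·0.95 with t_{0.9,24} = 1.318.
Half-width: 1.318 × 0.95 = 1.252.
-1.12 − 1.252 = -2.372; -1.12 + 1.252 = 0.132.

[-2.372, 0.132]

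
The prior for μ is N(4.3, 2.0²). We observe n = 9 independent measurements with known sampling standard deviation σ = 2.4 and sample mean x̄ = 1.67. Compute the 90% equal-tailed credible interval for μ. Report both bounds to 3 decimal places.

Posterior precision = 1/2.0² + 9/2.4² = 0.2500 + 1.5625 = 1.8125, so posterior SD = 0.7428.
Posterior mean = (4.3/2.0² + 9·1.67/2.4²) / 1.8125 = 2.0328.
Interval: 2.0328 ± 1.645 × 0.7428 → [0.811, 3.255].

[0.811, 3.255]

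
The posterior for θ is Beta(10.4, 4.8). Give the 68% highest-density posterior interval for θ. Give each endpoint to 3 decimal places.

[0.586, 0.819]

The posterior is unimodal and skewed, so the HPD interval has equal density at both endpoints and is the shortest 68% interval.
Solving f(0.586) = f(0.819) with F(0.819) − F(0.586) = 0.68 gives [0.586, 0.819].
For comparison, the equal-tailed interval is [0.566, 0.802]; the HPD is narrower and shifted toward the mode.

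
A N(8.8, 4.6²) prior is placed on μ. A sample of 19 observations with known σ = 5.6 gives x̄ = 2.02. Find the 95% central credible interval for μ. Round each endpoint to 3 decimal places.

Posterior precision = 1/4.6² + 19/5.6² = 0.0473 + 0.6059 = 0.6531, so posterior SD = 1.2374.
Posterior mean = (8.8/4.6² + 19·2.02/5.6²) / 0.6531 = 2.5106.
Interval: 2.5106 ± 1.960 × 1.2374 → [0.085, 4.936].

[0.085, 4.936]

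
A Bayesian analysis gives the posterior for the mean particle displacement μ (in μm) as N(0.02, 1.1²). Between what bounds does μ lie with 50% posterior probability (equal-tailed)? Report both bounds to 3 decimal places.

[-0.722, 0.762]

The posterior is symmetric, so the 50% equal-tailed interval is μ = 0.02 ± z·1.1 with z = 0.674.
Half-width: 0.674 × 1.1 = 0.742.
0.02 − 0.742 = -0.722; 0.02 + 0.742 = 0.762.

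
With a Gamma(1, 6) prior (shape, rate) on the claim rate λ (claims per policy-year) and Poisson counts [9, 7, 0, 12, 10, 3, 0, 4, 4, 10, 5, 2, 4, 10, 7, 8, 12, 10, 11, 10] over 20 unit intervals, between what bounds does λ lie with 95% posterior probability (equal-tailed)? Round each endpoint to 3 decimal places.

[4.494, 6.271]

Posterior: Gamma(1+138, 6+20) = Gamma(139, 26) (shape, rate).
Equal-tailed 95% interval: Gamma(139, 26) quantiles at 0.025 and 0.975.
Posterior mean ≈ 5.346, SD ≈ 0.453; a Normal approximation gives roughly [4.457, 6.235].
Exact: lower = 4.494; upper = 6.271.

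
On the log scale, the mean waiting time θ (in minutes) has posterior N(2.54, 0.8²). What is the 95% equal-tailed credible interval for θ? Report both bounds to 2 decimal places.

[2.64, 60.82]

On the log scale the 95% interval is 2.54 ± 1.960 × 0.8 = [0.9720, 4.1080].
Exponentiate: [e^0.9720, e^4.1080] = [2.64, 60.82].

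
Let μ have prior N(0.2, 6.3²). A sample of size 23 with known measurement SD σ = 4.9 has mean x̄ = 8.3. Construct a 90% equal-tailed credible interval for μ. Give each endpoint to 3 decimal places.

Posterior precision = 1/6.3² + 23/4.9² = 0.0252 + 0.9579 = 0.9831, so posterior SD = 1.0085.
Posterior mean = (0.2/6.3² + 23·8.3/4.9²) / 0.9831 = 8.0924.
Interval: 8.0924 ± 1.645 × 1.0085 → [6.434, 9.751].

[6.434, 9.751]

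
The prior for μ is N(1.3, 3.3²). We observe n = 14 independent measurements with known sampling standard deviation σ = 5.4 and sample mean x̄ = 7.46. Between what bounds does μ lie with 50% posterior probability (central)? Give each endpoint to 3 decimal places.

[5.579, 7.363]

Posterior precision = 1/3.3² + 14/5.4² = 0.0918 + 0.4801 = 0.5719, so posterior SD = 1.3223.
Posterior mean = (1.3/3.3² + 14·7.46/5.4²) / 0.5719 = 6.4710.
Interval: 6.4710 ± 0.674 × 1.3223 → [5.579, 7.363].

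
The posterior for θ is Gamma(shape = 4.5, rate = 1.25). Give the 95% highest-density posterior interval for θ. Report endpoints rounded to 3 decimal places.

The posterior is unimodal and skewed, so the HPD interval has equal density at both endpoints and is the shortest 95% interval.
Solving f(0.761) = f(6.957) with F(6.957) − F(0.761) = 0.95 gives [0.761, 6.957].
For comparison, the equal-tailed interval is [1.080, 7.609]; the HPD is narrower and shifted toward the mode.

[0.761, 6.957]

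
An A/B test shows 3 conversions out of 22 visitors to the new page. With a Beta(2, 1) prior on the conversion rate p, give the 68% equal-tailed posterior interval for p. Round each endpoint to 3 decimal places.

Posterior: Beta(2+3, 1+19) = Beta(5, 20).
Equal-tailed 68% interval: the 0.16 and 0.84 quantiles of Beta(5, 20).
Posterior mean ≈ 0.200, SD ≈ 0.078; a Normal approximation gives roughly [0.122, 0.278].
Exact: F⁻¹(0.16) = 0.122; F⁻¹(0.84) = 0.278.

[0.122, 0.278]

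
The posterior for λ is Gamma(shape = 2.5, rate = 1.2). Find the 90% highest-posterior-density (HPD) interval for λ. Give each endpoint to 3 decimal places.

The posterior is unimodal and skewed, so the HPD interval has equal density at both endpoints and is the shortest 90% interval.
Solving f(0.198) = f(3.931) with F(3.931) − F(0.198) = 0.90 gives [0.198, 3.931].
For comparison, the equal-tailed interval is [0.477, 4.613]; the HPD is narrower and shifted toward the mode.

[0.198, 3.931]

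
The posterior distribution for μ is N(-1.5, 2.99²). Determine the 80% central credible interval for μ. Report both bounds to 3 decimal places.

[-5.332, 2.332]

The posterior is symmetric, so the 80% equal-tailed interval is μ = -1.5 ± z·2.99 with z = 1.282.
Half-width: 1.282 × 2.99 = 3.832.
-1.5 − 3.832 = -5.332; -1.5 + 3.832 = 2.332.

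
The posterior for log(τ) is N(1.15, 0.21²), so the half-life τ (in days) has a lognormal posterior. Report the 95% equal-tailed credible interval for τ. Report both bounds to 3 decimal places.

On the log scale the 95% interval is 1.15 ± 1.960 × 0.21 = [0.7384, 1.5616].
Exponentiate: [e^0.7384, e^1.5616] = [2.093, 4.766].

[2.093, 4.766]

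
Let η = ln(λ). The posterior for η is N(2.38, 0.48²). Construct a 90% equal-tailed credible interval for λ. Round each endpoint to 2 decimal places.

On the log scale the 90% interval is 2.38 ± 1.645 × 0.48 = [1.5905, 3.1695].
Exponentiate: [e^1.5905, e^3.1695] = [4.91, 23.80].

[4.91, 23.80]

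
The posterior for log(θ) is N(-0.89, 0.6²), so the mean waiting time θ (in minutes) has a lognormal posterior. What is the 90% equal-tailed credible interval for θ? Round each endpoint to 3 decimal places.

On the log scale the 90% interval is -0.89 ± 1.645 × 0.6 = [-1.8769, 0.0969].
Exponentiate: [e^-1.8769, e^0.0969] = [0.153, 1.102].

[0.153, 1.102]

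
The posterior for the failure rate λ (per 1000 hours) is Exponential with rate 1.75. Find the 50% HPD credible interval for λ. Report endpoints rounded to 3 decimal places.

[0.000, 0.396]

The exponential density is strictly decreasing on [0, ∞), so the HPD interval is anchored at 0: [0, q] with P(λ ≤ q) = 0.50.
q = −ln(1 − 0.50) / 1.75 = 0.6931 / 1.75 = 0.396.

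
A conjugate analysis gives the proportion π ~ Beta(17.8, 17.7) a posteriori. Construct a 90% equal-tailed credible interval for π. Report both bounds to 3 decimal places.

[0.365, 0.638]

Posterior: Beta(17.8, 17.7).
Equal-tailed 90% interval: the 0.05 and 0.95 quantiles of Beta(17.8, 17.7).
Posterior mean ≈ 0.501, SD ≈ 0.083; a Normal approximation gives roughly [0.365, 0.638].
Exact: F⁻¹(0.05) = 0.365; F⁻¹(0.95) = 0.638.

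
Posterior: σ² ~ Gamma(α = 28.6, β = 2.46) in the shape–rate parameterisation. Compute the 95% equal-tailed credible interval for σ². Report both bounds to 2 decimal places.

Posterior: Gamma(shape 28.6, rate 2.46).
Equal-tailed 95% interval: Gamma(28.6, 2.46) quantiles at 0.025 and 0.975.
Posterior mean ≈ 11.63, SD ≈ 2.17; a Normal approximation gives roughly [7.37, 15.89].
Exact: lower = 7.76; upper = 16.26.

[7.76, 16.26]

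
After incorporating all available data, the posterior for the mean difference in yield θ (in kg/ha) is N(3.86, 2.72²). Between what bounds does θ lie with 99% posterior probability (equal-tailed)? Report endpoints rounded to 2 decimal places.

[-3.15, 10.87]

The posterior is symmetric, so the 99% equal-tailed interval is θ = 3.86 ± z·2.72 with z = 2.576.
Half-width: 2.576 × 2.72 = 7.01.
3.86 − 7.01 = -3.15; 3.86 + 7.01 = 10.87.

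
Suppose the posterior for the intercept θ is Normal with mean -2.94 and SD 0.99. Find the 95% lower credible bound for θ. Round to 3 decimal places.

Need L with P(θ ≥ L) = 0.95: L = -2.94 − z_{0.05}·0.99.
z = 1.645; L = -2.94 − 1.645 × 0.99 = -4.568.

-4.568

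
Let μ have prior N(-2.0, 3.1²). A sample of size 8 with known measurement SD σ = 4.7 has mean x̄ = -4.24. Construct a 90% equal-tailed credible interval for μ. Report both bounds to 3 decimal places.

[-6.149, -1.331]

Posterior precision = 1/3.1² + 8/4.7² = 0.1041 + 0.3622 = 0.4662, so posterior SD = 1.4646.
Posterior mean = (-2.0/3.1² + 8·-4.24/4.7²) / 0.4662 = -3.7400.
Interval: -3.7400 ± 1.645 × 1.4646 → [-6.149, -1.331].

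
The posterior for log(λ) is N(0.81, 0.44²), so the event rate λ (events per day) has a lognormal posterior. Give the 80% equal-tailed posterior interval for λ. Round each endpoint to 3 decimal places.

On the log scale the 80% interval is 0.81 ± 1.282 × 0.44 = [0.2461, 1.3739].
Exponentiate: [e^0.2461, e^1.3739] = [1.279, 3.951].

[1.279, 3.951]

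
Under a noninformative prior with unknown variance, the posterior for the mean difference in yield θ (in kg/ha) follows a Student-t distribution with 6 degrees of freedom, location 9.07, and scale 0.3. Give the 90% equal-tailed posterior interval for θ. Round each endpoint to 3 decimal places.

The t_6 distribution is symmetric; the 90% interval is 9.07 ± t·0.3 with t_{0.95,6} = 1.943.
Half-width: 1.943 × 0.3 = 0.583.
9.07 − 0.583 = 8.487; 9.07 + 0.583 = 9.653.

[8.487, 9.653]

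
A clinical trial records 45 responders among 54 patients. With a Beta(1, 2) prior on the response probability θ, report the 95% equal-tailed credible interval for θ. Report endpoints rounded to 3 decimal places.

Posterior: Beta(1+45, 2+9) = Beta(46, 11).
Equal-tailed 95% interval: the 0.025 and 0.975 quantiles of Beta(46, 11).
Posterior mean ≈ 0.807, SD ≈ 0.052; a Normal approximation gives roughly [0.705, 0.909].
Exact: F⁻¹(0.025) = 0.696; F⁻¹(0.975) = 0.898.

[0.696, 0.898]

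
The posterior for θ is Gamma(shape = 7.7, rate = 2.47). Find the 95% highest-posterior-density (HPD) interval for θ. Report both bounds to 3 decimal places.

The posterior is unimodal and skewed, so the HPD interval has equal density at both endpoints and is the shortest 95% interval.
Solving f(1.127) = f(5.354) with F(5.354) − F(1.127) = 0.95 gives [1.127, 5.354].
For comparison, the equal-tailed interval is [1.320, 5.675]; the HPD is narrower and shifted toward the mode.

[1.127, 5.354]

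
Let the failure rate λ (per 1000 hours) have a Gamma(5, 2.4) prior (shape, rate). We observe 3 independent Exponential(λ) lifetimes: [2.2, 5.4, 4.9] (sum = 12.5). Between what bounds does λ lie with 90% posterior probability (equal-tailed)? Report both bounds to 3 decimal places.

[0.267, 0.882]

Posterior: Gamma(5+3, 2.4+12.5) = Gamma(8, 14.9) (shape, rate).
Equal-tailed 90% interval: Gamma(8, 14.9) quantiles at 0.05 and 0.95.
Posterior mean ≈ 0.537, SD ≈ 0.190; a Normal approximation gives roughly [0.225, 0.849].
Exact: lower = 0.267; upper = 0.882.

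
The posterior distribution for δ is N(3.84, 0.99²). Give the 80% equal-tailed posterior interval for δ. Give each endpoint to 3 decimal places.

[2.571, 5.109]

The posterior is symmetric, so the 80% equal-tailed interval is δ = 3.84 ± z·0.99 with z = 1.282.
Half-width: 1.282 × 0.99 = 1.269.
3.84 − 1.269 = 2.571; 3.84 + 1.269 = 5.109.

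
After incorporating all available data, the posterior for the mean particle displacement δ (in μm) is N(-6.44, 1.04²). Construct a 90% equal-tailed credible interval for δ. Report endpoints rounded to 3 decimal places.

[-8.151, -4.729]

The posterior is symmetric, so the 90% equal-tailed interval is δ = -6.44 ± z·1.04 with z = 1.645.
Half-width: 1.645 × 1.04 = 1.711.
-6.44 − 1.711 = -8.151; -6.44 + 1.711 = -4.729.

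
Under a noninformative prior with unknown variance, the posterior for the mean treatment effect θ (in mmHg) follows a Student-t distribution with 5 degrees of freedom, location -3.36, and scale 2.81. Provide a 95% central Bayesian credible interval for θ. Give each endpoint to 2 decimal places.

The t_5 distribution is symmetric; the 95% interval is -3.36 ± t·2.81 with t_{0.975,5} = 2.571.
Half-width: 2.571 × 2.81 = 7.22.
-3.36 − 7.22 = -10.58; -3.36 + 7.22 = 3.86.

[-10.58, 3.86]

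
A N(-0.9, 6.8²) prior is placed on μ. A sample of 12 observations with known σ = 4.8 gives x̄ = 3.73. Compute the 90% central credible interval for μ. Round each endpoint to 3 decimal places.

Posterior precision = 1/6.8² + 12/4.8² = 0.0216 + 0.5208 = 0.5425, so posterior SD = 1.3577.
Posterior mean = (-0.9/6.8² + 12·3.73/4.8²) / 0.5425 = 3.5454.
Interval: 3.5454 ± 1.645 × 1.3577 → [1.312, 5.779].

[1.312, 5.779]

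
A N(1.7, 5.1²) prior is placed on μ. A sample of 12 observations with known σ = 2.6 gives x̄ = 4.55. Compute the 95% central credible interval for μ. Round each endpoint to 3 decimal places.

[3.034, 5.945]

Posterior precision = 1/5.1² + 12/2.6² = 0.0384 + 1.7751 = 1.8136, so posterior SD = 0.7426.
Posterior mean = (1.7/5.1² + 12·4.55/2.6²) / 1.8136 = 4.4896.
Interval: 4.4896 ± 1.960 × 0.7426 → [3.034, 5.945].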